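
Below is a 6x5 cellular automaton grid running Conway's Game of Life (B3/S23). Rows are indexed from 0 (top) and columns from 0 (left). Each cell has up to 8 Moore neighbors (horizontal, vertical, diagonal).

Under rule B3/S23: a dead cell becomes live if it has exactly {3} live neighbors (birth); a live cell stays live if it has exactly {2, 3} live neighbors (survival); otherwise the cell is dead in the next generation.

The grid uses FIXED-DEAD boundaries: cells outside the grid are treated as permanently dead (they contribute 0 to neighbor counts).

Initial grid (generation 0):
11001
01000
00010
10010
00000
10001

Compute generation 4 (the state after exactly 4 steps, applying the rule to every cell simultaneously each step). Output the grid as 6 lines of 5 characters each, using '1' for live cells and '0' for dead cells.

Simulating step by step:
Generation 0 (given above): 9 live cells
Generation 1: 6 live cells
11000
11100
00100
00000
00000
00000
Generation 2: 5 live cells
10100
10100
00100
00000
00000
00000
Generation 3: 3 live cells
00000
00110
01000
00000
00000
00000
Generation 4: 2 live cells
(generation 4 grid is the final answer)

Answer: 00000
00100
00100
00000
00000
00000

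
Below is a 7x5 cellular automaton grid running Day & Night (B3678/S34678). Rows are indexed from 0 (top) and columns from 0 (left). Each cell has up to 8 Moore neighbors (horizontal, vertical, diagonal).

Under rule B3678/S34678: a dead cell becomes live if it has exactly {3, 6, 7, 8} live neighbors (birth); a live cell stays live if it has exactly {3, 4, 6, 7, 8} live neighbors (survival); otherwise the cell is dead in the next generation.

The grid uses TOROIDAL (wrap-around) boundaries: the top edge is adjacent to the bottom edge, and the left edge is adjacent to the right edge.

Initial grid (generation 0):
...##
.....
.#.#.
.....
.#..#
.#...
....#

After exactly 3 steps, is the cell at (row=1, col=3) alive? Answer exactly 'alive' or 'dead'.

Simulating step by step:
Generation 0 (given above): 8 live cells
Generation 1: 8 live cells
.....
..###
.....
#.#..
#....
.....
#..#.
Generation 2: 7 live cells
..#..
.....
.##.#
.#...
.#...
....#
.....
Generation 3: 6 live cells
.....
.###.
#....
.#...
#....
.....
.....

Cell (1,3) at generation 3: 1 -> alive

Answer: alive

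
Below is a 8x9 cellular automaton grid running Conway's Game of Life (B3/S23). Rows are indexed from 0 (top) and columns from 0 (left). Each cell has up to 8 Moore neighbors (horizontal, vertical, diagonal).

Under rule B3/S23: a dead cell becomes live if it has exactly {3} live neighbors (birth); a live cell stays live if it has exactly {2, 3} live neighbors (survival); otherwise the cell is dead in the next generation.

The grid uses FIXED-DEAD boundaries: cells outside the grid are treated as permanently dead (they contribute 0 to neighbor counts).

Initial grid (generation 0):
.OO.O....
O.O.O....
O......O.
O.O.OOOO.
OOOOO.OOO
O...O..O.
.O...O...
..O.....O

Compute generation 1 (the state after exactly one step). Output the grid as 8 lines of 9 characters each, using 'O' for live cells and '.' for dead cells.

Simulating step by step:
Generation 0 (given above): 29 live cells
Generation 1: 18 live cells
(generation 1 grid is the final answer)

Answer: .OO......
O.O......
O...O..O.
O.O.O....
O.O.....O
O...O..OO
.O.......
.........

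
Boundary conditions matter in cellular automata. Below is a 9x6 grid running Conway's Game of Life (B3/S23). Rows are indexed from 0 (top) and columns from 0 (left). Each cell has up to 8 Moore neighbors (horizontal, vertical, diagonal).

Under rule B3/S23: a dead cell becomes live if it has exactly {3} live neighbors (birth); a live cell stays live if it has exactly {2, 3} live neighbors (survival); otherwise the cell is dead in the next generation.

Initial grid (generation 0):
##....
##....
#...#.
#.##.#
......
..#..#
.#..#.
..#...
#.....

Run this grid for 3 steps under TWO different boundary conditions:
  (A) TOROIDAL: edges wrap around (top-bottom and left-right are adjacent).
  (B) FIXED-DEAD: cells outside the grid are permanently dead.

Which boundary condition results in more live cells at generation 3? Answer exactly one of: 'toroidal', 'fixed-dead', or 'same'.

Answer: fixed-dead

Derivation:
Under TOROIDAL boundary, generation 3:
......
.###..
.###..
.#....
......
......
.##...
#.#...
##....
Population = 13

Under FIXED-DEAD boundary, generation 3:
......
..##..
#.#.#.
#.####
....##
.###..
.##...
.##...
......
Population = 19

Comparison: toroidal=13, fixed-dead=19 -> fixed-dead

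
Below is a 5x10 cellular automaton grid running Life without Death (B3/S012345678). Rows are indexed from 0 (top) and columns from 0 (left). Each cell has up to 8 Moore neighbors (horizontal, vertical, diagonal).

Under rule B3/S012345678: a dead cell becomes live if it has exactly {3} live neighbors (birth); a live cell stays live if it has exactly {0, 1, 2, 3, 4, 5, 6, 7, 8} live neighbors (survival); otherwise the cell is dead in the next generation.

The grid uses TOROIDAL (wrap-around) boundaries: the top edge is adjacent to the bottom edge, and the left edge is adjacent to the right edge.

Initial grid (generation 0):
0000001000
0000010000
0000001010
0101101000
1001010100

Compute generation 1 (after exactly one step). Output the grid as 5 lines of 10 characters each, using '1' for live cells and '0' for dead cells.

Simulating step by step:
Generation 0 (given above): 12 live cells
Generation 1: 20 live cells
(generation 1 grid is the final answer)

Answer: 0000111000
0000011100
0000101110
0111101000
1011010100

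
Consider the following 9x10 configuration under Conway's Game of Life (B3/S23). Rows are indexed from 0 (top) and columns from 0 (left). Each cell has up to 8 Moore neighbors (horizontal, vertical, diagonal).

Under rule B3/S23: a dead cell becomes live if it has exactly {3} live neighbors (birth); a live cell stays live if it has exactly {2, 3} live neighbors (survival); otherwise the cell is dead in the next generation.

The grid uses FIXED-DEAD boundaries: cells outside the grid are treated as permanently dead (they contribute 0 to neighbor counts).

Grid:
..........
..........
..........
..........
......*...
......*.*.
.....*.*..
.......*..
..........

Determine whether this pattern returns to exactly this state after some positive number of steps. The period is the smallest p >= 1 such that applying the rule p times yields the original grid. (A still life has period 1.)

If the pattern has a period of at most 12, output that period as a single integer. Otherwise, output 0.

Simulating and comparing each generation to the original:
Gen 0 (original, given above): 6 live cells
Gen 1: 6 live cells, differs from original
Gen 2: 6 live cells, MATCHES original -> period = 2

Answer: 2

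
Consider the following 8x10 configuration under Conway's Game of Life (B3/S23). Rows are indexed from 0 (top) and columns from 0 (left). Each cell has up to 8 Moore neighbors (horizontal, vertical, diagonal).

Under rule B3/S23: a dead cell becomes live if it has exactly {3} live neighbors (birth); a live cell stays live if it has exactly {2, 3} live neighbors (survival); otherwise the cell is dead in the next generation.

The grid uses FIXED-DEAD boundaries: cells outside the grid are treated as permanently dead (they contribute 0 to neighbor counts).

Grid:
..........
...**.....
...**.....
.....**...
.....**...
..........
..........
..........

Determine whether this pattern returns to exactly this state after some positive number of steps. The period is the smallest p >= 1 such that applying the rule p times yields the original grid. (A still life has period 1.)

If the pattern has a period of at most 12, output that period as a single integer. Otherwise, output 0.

Simulating and comparing each generation to the original:
Gen 0 (original, given above): 8 live cells
Gen 1: 6 live cells, differs from original
Gen 2: 8 live cells, MATCHES original -> period = 2

Answer: 2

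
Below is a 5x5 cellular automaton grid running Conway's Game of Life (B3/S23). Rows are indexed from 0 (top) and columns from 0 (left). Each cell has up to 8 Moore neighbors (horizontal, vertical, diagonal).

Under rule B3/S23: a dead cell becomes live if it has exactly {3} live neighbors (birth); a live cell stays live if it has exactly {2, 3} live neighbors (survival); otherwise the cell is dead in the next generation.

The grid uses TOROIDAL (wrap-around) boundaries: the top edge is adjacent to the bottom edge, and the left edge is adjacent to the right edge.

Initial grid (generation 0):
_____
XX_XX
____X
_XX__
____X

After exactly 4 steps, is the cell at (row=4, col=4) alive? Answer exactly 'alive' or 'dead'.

Simulating step by step:
Generation 0 (given above): 8 live cells
Generation 1: 7 live cells
___X_
X__XX
____X
X__X_
_____
Generation 2: 5 live cells
___X_
X__X_
_____
____X
____X
Generation 3: 5 live cells
___X_
____X
____X
_____
___XX
Generation 4: 7 live cells
___X_
___XX
_____
___XX
___XX

Cell (4,4) at generation 4: 1 -> alive

Answer: alive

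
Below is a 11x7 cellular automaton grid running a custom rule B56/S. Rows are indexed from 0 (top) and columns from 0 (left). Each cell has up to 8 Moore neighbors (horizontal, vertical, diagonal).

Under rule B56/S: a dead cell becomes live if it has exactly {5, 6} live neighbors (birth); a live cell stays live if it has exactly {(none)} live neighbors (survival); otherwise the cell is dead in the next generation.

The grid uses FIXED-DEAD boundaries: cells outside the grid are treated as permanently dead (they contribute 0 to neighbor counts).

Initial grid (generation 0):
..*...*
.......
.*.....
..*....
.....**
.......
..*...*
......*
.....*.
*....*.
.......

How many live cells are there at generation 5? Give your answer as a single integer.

Simulating step by step:
Generation 0 (given above): 12 live cells
Generation 1: 0 live cells
.......
.......
.......
.......
.......
.......
.......
.......
.......
.......
.......
Generation 2: 0 live cells
.......
.......
.......
.......
.......
.......
.......
.......
.......
.......
.......
Generation 3: 0 live cells
.......
.......
.......
.......
.......
.......
.......
.......
.......
.......
.......
Generation 4: 0 live cells
.......
.......
.......
.......
.......
.......
.......
.......
.......
.......
.......
Generation 5: 0 live cells
.......
.......
.......
.......
.......
.......
.......
.......
.......
.......
.......
Population at generation 5: 0

Answer: 0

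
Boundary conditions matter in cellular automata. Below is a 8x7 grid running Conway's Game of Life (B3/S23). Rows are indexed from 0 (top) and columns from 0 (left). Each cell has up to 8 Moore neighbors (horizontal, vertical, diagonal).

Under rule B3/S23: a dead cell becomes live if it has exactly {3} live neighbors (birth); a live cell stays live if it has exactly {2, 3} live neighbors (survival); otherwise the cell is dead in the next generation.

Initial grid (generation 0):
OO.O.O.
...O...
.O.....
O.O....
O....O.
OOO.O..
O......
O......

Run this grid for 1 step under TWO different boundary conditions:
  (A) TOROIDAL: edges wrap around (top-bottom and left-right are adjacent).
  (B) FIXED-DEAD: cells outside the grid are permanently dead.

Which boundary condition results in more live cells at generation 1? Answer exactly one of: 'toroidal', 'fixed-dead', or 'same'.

Answer: toroidal

Derivation:
Under TOROIDAL boundary, generation 1:
OOO.O.O
OO..O..
.OO....
O.....O
O.OO...
O......
O.....O
O......
Population = 19

Under FIXED-DEAD boundary, generation 1:
..O.O..
OO..O..
.OO....
O......
O.OO...
O......
O......
.......
Population = 13

Comparison: toroidal=19, fixed-dead=13 -> toroidal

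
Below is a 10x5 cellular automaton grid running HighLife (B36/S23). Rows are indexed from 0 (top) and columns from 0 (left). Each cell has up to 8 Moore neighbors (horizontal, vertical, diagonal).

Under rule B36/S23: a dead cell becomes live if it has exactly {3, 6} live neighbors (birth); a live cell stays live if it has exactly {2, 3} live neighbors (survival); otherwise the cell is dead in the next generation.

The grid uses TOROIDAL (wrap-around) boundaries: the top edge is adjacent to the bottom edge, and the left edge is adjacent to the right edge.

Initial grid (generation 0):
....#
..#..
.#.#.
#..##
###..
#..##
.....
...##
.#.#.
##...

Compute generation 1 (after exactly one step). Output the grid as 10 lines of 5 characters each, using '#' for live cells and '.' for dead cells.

Answer: ##...
..##.
##.#.
...#.
..#..
#.###
#....
..###
.#.#.
###.#

Derivation:
Simulating step by step:
Generation 0 (given above): 19 live cells
Generation 1: 23 live cells
(generation 1 grid is the final answer)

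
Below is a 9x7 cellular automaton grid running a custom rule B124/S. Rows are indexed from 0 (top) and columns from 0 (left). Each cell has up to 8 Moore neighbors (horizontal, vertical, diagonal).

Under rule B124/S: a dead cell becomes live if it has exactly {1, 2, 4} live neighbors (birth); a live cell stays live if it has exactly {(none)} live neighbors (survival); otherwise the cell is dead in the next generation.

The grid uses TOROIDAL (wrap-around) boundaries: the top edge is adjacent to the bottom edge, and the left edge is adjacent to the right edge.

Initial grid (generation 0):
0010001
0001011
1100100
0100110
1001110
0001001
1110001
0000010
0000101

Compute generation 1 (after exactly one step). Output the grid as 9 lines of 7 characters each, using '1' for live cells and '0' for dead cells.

Simulating step by step:
Generation 0 (given above): 24 live cells
Generation 1: 24 live cells
(generation 1 grid is the final answer)

Answer: 0100000
1000000
0000001
1001001
0100001
0110110
0001100
1011101
1111010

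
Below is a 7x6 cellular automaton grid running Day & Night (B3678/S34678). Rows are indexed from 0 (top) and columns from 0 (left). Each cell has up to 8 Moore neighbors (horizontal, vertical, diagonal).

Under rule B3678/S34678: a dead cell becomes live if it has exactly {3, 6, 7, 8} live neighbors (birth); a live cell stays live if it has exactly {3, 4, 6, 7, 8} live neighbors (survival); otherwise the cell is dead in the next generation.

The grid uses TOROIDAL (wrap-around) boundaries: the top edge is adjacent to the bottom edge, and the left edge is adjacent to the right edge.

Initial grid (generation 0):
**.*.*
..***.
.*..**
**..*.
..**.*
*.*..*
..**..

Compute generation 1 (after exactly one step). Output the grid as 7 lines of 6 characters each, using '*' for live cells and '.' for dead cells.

Answer: .**...
..**..
.*..**
**..*.
..**.*
..*...
..**..

Derivation:
Simulating step by step:
Generation 0 (given above): 21 live cells
Generation 1: 16 live cells
(generation 1 grid is the final answer)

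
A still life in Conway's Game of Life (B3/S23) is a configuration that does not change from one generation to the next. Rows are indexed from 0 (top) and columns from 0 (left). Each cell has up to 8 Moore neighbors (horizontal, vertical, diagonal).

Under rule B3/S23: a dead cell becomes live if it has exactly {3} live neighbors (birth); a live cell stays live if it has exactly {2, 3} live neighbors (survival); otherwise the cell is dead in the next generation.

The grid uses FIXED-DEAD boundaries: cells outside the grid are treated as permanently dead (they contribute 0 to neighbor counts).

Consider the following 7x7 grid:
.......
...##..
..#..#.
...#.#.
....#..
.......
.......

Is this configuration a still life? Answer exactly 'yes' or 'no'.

Compute generation 1 and compare to generation 0 (given above):
Generation 1:
.......
...##..
..#..#.
...#.#.
....#..
.......
.......
The grids are IDENTICAL -> still life.

Answer: yes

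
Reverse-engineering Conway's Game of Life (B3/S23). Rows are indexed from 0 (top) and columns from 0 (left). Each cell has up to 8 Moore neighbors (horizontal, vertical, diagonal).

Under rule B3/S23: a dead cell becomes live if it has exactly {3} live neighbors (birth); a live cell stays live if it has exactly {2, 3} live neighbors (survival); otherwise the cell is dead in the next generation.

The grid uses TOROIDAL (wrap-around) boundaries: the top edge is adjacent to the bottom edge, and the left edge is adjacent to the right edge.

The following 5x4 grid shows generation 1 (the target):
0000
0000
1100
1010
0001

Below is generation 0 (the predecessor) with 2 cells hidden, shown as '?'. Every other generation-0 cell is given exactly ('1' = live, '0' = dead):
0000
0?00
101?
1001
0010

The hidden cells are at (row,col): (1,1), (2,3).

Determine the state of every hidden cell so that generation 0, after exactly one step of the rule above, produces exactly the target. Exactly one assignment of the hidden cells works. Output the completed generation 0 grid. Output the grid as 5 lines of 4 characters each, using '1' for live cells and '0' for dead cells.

Hidden generation-0 cells (in order): (1,1), (2,3).
A hidden cell only influences target cells in its own 3x3 neighborhood. Try each of the 2^2 = 4 assignments, step the completed generation 0 forward once under B3/S23, and compare with the target:
  (1,1)=0 (2,3)=0 -> step reproduces the target at every cell -> ACCEPT
  (1,1)=0 (2,3)=1 -> step gives (1,3)='1' but target has '0' -> reject
  (1,1)=1 (2,3)=0 -> step gives (1,1)='1' but target has '0' -> reject
  (1,1)=1 (2,3)=1 -> step gives (1,0)='1' but target has '0' -> reject
Unique solution: (1,1)=dead, (2,3)=dead.
Check: live-neighbor counts of every cell in the completed generation 0:
0111
1212
2314
2434
2213
Applying B3/S23 to generation 0 with these counts gives:
0000
0000
1100
1010
0001
which matches the target exactly.

Answer: 0000
0000
1010
1001
0010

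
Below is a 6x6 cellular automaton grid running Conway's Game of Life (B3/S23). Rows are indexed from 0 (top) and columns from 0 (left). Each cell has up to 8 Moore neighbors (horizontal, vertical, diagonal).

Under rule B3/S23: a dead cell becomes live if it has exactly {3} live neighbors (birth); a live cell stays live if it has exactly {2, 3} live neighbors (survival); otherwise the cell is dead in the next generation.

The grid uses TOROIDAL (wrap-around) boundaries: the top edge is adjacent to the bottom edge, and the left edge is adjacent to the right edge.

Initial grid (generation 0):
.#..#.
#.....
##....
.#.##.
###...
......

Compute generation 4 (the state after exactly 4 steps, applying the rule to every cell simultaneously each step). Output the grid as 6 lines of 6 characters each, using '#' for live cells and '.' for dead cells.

Simulating step by step:
Generation 0 (given above): 11 live cells
Generation 1: 14 live cells
......
#....#
###..#
...#.#
####..
#.#...
Generation 2: 15 live cells
##...#
.....#
.##...
...#.#
#..###
#.##..
Generation 3: 16 live cells
.##.##
..#..#
#.#.#.
.#.#.#
##....
..##..
Generation 4: 18 live cells
(generation 4 grid is the final answer)

Answer: ##..##
..#...
#.#.#.
...###
##.##.
...###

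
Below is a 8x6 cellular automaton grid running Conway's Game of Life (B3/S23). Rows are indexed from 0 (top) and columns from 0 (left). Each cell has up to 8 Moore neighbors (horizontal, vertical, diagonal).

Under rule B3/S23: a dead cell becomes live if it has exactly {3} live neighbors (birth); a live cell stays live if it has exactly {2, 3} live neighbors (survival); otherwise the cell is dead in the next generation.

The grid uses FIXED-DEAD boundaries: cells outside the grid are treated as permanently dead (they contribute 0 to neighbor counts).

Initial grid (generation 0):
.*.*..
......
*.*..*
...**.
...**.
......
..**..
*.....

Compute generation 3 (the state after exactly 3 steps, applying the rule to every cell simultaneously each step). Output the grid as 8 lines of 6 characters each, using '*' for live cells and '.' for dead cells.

Simulating step by step:
Generation 0 (given above): 12 live cells
Generation 1: 10 live cells
......
.**...
...**.
..*..*
...**.
..*.*.
......
......
Generation 2: 11 live cells
......
..**..
.*.**.
..*..*
..*.**
....*.
......
......
Generation 3: 13 live cells
(generation 3 grid is the final answer)

Answer: ......
..***.
.*..*.
.**..*
....**
...***
......
......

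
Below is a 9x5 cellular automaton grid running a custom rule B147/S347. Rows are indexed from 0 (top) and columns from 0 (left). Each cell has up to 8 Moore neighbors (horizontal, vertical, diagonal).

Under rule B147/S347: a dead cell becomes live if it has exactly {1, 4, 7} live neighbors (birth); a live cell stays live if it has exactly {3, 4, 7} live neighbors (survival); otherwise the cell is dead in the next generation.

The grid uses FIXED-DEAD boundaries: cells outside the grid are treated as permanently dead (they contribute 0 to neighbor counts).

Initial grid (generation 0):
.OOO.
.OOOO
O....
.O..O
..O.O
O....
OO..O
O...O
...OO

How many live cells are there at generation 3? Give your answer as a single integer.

Simulating step by step:
Generation 0 (given above): 20 live cells
Generation 1: 16 live cells
.O.O.
.O.O.
.OOO.
.....
.....
.O...
OOO..
...OO
OOO..
Generation 2: 16 live cells
..O..
.OOO.
..O..
O...O
OOO..
.O.O.
.OO..
O..O.
.....
Generation 3: 24 live cells
O.O.O
OOOOO
.OOO.
.....
OOO..
O...O
.OO..
....O
OOOOO
Population at generation 3: 24

Answer: 24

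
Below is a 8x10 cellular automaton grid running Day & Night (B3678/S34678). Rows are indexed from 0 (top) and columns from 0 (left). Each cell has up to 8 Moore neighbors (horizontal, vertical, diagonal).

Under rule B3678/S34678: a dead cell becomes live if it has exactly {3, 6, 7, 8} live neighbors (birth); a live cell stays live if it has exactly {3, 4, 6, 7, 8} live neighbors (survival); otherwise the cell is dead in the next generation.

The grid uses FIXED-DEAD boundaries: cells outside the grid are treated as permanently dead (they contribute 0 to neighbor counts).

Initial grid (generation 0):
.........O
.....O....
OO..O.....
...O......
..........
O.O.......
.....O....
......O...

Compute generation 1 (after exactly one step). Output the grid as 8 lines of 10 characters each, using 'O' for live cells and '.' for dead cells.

Simulating step by step:
Generation 0 (given above): 10 live cells
Generation 1: 0 live cells
(generation 1 grid is the final answer)

Answer: ..........
..........
..........
..........
..........
..........
..........
..........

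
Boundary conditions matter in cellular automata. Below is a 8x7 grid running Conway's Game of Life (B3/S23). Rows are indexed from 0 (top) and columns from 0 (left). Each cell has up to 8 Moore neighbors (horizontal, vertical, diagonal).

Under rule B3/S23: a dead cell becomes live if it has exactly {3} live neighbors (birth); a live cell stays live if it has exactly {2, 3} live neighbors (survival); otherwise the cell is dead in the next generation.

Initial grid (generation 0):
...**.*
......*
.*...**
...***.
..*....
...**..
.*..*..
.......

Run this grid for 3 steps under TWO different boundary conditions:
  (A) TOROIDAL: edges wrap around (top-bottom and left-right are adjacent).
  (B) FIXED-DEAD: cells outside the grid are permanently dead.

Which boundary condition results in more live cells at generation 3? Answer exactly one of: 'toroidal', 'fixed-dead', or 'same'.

Under TOROIDAL boundary, generation 3:
*...***
*.....*
..**...
..**..*
....***
.......
....*..
....*..
Population = 16

Under FIXED-DEAD boundary, generation 3:
.......
.....**
...*..*
..**..*
.*..*.*
.***.*.
...*...
.......
Population = 15

Comparison: toroidal=16, fixed-dead=15 -> toroidal

Answer: toroidal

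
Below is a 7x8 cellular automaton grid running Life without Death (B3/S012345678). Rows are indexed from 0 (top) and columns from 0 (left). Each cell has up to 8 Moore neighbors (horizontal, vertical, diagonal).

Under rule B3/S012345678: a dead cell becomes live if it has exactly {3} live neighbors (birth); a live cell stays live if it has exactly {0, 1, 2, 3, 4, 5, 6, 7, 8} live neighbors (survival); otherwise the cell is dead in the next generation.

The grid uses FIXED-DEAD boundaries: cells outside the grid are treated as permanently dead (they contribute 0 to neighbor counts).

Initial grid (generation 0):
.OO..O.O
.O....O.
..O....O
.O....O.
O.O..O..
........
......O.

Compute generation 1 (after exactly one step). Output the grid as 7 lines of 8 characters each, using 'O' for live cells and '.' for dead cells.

Simulating step by step:
Generation 0 (given above): 14 live cells
Generation 1: 20 live cells
(generation 1 grid is the final answer)

Answer: .OO..OOO
.O....OO
.OO...OO
.OO...O.
OOO..O..
........
......O.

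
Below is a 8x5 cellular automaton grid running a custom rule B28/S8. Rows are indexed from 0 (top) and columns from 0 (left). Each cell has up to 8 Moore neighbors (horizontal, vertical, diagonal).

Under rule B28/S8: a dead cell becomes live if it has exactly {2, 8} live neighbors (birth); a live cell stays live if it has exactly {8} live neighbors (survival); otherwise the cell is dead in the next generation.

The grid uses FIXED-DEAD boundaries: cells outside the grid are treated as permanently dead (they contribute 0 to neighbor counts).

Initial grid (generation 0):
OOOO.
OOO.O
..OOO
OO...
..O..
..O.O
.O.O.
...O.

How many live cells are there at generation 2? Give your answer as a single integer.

Answer: 0

Derivation:
Simulating step by step:
Generation 0 (given above): 19 live cells
Generation 1: 4 live cells
....O
.....
.....
....O
O....
.....
.....
....O
Generation 2: 0 live cells
.....
.....
.....
.....
.....
.....
.....
.....
Population at generation 2: 0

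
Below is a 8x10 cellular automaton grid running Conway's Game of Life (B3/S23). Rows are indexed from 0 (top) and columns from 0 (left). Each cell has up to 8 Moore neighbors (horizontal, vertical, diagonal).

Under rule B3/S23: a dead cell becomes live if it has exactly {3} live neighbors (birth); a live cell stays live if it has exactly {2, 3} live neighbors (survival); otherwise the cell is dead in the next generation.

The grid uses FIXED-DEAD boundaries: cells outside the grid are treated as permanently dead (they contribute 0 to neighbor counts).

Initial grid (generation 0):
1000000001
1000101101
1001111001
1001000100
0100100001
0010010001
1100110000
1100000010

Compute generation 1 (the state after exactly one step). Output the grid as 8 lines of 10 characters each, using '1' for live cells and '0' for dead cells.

Simulating step by step:
Generation 0 (given above): 29 live cells
Generation 1: 32 live cells
(generation 1 grid is the final answer)

Answer: 0000000010
1101101101
1101000000
1111001010
0111100010
1011010000
1010110000
1100000000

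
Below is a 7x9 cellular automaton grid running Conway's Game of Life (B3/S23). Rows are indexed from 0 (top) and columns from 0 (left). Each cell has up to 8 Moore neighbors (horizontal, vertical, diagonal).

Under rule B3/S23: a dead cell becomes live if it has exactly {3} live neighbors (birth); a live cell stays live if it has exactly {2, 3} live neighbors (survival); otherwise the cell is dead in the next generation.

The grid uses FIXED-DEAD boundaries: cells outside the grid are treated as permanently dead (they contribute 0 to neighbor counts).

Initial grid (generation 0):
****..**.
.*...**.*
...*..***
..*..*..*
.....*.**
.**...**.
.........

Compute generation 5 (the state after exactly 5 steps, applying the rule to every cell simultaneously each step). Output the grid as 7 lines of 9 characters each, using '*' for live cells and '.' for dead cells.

Answer: ......**.
.........
**..**.*.
.**.**.*.
..**...*.
...**...*
....*.*..

Derivation:
Simulating step by step:
Generation 0 (given above): 24 live cells
Generation 1: 24 live cells
***..***.
**.***..*
..*.*...*
....**...
.**..*..*
......***
.........
Generation 2: 21 live cells
*.**.***.
*.......*
.**......
.**.**...
....**..*
......***
.......*.
Generation 3: 23 live cells
.*....**.
*..*..**.
*.**.....
.**.**...
...**...*
.....**.*
......***
Generation 4: 22 live cells
......**.
*..*..**.
*....**..
.*...*...
..**..**.
....***.*
.....**.*
Generation 5: 20 live cells
(generation 5 grid is the final answer)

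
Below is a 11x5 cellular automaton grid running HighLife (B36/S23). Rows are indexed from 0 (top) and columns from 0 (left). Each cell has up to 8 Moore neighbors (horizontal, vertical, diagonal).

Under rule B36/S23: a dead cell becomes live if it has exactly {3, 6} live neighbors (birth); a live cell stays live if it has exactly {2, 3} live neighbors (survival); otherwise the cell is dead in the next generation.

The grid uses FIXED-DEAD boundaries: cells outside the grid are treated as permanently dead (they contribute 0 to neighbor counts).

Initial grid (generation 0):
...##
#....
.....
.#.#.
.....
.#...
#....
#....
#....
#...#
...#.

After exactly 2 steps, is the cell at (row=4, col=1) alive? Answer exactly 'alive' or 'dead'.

Answer: dead

Derivation:
Simulating step by step:
Generation 0 (given above): 12 live cells
Generation 1: 7 live cells
.....
.....
.....
.....
..#..
.....
##...
##...
##...
.....
.....
Generation 2: 6 live cells
.....
.....
.....
.....
.....
.#...
##...
..#..
##...
.....
.....

Cell (4,1) at generation 2: 0 -> dead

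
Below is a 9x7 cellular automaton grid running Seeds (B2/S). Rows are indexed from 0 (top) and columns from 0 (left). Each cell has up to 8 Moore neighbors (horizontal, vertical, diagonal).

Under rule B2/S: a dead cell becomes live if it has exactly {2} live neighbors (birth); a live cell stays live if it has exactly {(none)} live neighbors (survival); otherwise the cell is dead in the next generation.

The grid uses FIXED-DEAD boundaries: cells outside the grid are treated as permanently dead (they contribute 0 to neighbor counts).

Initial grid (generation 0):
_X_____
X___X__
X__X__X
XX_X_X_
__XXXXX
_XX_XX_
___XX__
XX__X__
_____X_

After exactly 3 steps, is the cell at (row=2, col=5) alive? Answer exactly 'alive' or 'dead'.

Answer: alive

Derivation:
Simulating step by step:
Generation 0 (given above): 25 live cells
Generation 1: 8 live cells
X______
__XX_X_
_______
_______
_______
_______
_______
__X____
XX__X__
Generation 2: 13 live cells
_XXXX__
_X__X__
__XXX__
_______
_______
_______
_______
X__X___
__XX___
Generation 3: 11 live cells
X____X_
X______
_X___X_
__X_X__
_______
_______
_______
_X__X__
_X__X__

Cell (2,5) at generation 3: 1 -> alive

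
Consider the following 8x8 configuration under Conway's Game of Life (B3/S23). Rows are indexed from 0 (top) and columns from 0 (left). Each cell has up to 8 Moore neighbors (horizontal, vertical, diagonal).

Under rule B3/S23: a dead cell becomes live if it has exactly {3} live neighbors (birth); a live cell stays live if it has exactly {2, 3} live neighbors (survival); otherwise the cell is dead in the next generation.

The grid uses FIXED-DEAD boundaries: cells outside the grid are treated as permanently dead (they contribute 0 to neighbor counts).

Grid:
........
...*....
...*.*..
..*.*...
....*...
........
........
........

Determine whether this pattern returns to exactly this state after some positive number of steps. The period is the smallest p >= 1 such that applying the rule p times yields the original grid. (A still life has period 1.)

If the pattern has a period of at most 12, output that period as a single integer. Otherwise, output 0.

Simulating and comparing each generation to the original:
Gen 0 (original, given above): 6 live cells
Gen 1: 6 live cells, differs from original
Gen 2: 6 live cells, MATCHES original -> period = 2

Answer: 2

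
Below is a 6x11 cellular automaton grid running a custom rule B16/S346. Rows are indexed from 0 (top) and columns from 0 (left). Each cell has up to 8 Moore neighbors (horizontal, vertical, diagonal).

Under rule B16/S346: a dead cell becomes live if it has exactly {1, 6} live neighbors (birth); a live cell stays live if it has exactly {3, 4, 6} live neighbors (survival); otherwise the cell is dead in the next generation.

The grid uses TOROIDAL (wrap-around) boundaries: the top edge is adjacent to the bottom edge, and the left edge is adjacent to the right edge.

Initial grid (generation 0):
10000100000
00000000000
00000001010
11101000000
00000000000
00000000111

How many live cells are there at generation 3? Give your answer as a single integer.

Answer: 28

Derivation:
Simulating step by step:
Generation 0 (given above): 11 live cells
Generation 1: 25 live cells
01001011000
11001101010
00001110000
00000111010
00001101000
01001111000
Generation 2: 29 live cells
01001011010
00001111000
00101110000
00000111001
11101101011
00001111000
Generation 3: 28 live cells
10101000001
10001011011
11001000011
00000111001
10001101001
00001111000
Population at generation 3: 28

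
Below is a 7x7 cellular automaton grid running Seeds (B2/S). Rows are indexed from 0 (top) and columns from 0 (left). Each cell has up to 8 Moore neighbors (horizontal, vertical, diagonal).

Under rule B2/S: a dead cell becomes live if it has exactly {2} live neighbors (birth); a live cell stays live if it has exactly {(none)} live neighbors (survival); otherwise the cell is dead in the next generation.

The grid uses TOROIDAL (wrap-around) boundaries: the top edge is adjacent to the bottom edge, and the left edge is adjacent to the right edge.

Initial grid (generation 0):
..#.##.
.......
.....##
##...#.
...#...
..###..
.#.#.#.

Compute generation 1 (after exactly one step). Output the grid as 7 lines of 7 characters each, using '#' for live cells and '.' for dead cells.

Answer: .#....#
...#...
.#..#..
..#....
#....##
.#...#.
......#

Derivation:
Simulating step by step:
Generation 0 (given above): 15 live cells
Generation 1: 12 live cells
(generation 1 grid is the final answer)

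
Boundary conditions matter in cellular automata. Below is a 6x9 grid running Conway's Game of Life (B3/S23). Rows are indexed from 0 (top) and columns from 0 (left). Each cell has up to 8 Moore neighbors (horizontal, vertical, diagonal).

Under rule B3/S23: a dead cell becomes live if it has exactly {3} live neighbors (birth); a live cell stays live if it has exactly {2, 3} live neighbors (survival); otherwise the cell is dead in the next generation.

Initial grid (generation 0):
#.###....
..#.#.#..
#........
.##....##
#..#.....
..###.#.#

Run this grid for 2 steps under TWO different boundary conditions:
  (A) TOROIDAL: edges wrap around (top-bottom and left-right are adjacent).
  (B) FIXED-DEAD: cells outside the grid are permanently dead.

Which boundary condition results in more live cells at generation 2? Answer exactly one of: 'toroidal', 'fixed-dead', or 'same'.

Answer: toroidal

Derivation:
Under TOROIDAL boundary, generation 2:
....###.#
.##.#.##.
#...#..##
..#....#.
.........
#.......#
Population = 17

Under FIXED-DEAD boundary, generation 2:
.##.##...
.....##..
....#....
.##......
....#....
...##....
Population = 12

Comparison: toroidal=17, fixed-dead=12 -> toroidal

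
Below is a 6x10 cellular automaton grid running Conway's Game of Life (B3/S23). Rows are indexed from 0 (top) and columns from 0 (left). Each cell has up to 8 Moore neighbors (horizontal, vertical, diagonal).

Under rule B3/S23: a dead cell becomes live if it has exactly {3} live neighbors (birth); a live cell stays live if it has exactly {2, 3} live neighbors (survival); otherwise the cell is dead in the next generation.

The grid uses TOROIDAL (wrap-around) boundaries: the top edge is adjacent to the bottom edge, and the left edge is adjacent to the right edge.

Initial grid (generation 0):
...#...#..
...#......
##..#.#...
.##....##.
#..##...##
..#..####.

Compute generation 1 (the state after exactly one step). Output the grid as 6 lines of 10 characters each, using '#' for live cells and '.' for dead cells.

Simulating step by step:
Generation 0 (given above): 21 live cells
Generation 1: 24 live cells
(generation 1 grid is the final answer)

Answer: ..###..##.
..###.....
##.#...#..
..#.##.##.
#..###....
..#..##...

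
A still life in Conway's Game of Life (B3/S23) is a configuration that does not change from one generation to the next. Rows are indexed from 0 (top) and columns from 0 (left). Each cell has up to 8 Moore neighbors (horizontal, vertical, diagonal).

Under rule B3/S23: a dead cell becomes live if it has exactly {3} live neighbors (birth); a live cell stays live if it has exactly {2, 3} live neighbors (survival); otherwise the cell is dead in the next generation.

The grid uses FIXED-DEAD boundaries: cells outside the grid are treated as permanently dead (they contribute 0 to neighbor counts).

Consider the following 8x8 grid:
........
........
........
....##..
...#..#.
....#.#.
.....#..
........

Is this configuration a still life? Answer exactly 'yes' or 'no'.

Answer: yes

Derivation:
Compute generation 1 and compare to generation 0 (given above):
Generation 1:
........
........
........
....##..
...#..#.
....#.#.
.....#..
........
The grids are IDENTICAL -> still life.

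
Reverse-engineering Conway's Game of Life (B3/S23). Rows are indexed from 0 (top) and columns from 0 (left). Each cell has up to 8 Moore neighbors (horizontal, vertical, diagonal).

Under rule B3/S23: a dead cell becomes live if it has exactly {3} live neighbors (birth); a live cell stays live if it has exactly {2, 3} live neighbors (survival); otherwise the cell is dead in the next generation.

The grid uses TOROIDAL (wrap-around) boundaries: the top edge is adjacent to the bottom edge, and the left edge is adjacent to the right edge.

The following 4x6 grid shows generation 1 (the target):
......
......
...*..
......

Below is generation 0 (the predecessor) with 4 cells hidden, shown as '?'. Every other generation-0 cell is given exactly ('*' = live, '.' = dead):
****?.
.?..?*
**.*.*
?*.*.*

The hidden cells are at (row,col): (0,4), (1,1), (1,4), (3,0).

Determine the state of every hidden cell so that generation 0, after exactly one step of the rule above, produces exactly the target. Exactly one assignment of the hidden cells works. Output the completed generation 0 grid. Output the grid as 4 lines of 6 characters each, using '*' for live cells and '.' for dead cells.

Hidden generation-0 cells (in order): (0,4), (1,1), (1,4), (3,0).
A hidden cell only influences target cells in its own 3x3 neighborhood. Try each of the 2^4 = 16 assignments, step the completed generation 0 forward once under B3/S23, and compare with the target:
  (0,4)=. (1,1)=. (1,4)=. (3,0)=. -> step gives (0,1)='*' but target has '.' -> reject
  (0,4)=. (1,1)=. (1,4)=. (3,0)=* -> step gives (0,3)='*' but target has '.' -> reject
  (0,4)=. (1,1)=. (1,4)=* (3,0)=. -> step gives (0,1)='*' but target has '.' -> reject
  (0,4)=. (1,1)=. (1,4)=* (3,0)=* -> step gives (0,3)='*' but target has '.' -> reject
  (0,4)=. (1,1)=* (1,4)=. (3,0)=. -> step gives (0,3)='*' but target has '.' -> reject
  (0,4)=. (1,1)=* (1,4)=. (3,0)=* -> step gives (0,3)='*' but target has '.' -> reject
  (0,4)=. (1,1)=* (1,4)=* (3,0)=. -> step gives (0,3)='*' but target has '.' -> reject
  (0,4)=. (1,1)=* (1,4)=* (3,0)=* -> step gives (0,3)='*' but target has '.' -> reject
  (0,4)=* (1,1)=. (1,4)=. (3,0)=. -> step gives (0,1)='*' but target has '.' -> reject
  (0,4)=* (1,1)=. (1,4)=. (3,0)=* -> step gives (0,3)='*' but target has '.' -> reject
  (0,4)=* (1,1)=. (1,4)=* (3,0)=. -> step gives (0,1)='*' but target has '.' -> reject
  (0,4)=* (1,1)=. (1,4)=* (3,0)=* -> step gives (2,1)='*' but target has '.' -> reject
  (0,4)=* (1,1)=* (1,4)=. (3,0)=. -> step gives (0,3)='*' but target has '.' -> reject
  (0,4)=* (1,1)=* (1,4)=. (3,0)=* -> step gives (0,3)='*' but target has '.' -> reject
  (0,4)=* (1,1)=* (1,4)=* (3,0)=. -> step gives (2,1)='*' but target has '.' -> reject
  (0,4)=* (1,1)=* (1,4)=* (3,0)=* -> step reproduces the target at every cell -> ACCEPT
Unique solution: (0,4)=live, (1,1)=live, (1,4)=live, (3,0)=live.
Check: live-neighbor counts of every cell in the completed generation 0:
655456
756555
745265
767465
Applying B3/S23 to generation 0 with these counts gives:
......
......
...*..
......
which matches the target exactly.

Answer: *****.
.*..**
**.*.*
**.*.*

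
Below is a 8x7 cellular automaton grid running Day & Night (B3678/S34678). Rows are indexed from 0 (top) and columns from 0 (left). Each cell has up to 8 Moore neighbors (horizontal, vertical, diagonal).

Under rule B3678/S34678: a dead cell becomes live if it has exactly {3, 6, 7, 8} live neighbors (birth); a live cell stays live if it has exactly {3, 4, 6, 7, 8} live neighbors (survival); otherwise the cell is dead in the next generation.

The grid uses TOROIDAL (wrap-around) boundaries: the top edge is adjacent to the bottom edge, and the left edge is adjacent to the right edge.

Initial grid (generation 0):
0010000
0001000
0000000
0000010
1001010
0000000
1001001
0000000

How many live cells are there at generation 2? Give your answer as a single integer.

Answer: 3

Derivation:
Simulating step by step:
Generation 0 (given above): 9 live cells
Generation 1: 6 live cells
0000000
0000000
0000000
0000101
0000101
1000100
0000000
0000000
Generation 2: 3 live cells
0000000
0000000
0000000
0000000
1001000
0000010
0000000
0000000
Population at generation 2: 3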